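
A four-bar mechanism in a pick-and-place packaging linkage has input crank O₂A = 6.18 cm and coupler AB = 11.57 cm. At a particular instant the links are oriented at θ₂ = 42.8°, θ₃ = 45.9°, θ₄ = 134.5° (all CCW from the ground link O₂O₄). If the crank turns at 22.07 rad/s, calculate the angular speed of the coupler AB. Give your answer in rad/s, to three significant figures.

ω₂ = 22.07 rad/s
Differentiating the loop-closure r₂e^{iθ₂}+r₃e^{iθ₃}=r₁+r₄e^{iθ₄} gives r₂ω₂e^{iθ₂}+r₃ω₃e^{iθ₃}=r₄ω₄e^{iθ₄}.
Eliminating the other unknown: ω₃ = r₂ω₂ sin(θ₄−θ₂) / [r₃ sin(θ₃−θ₄)].
Numerator sine = +0.99956; denominator sine = -0.99970.
Result = 0.0618·22.07·(+0.99956) / (0.1157·(-0.99970)) = -11.787 rad/s; magnitude 11.787 rad/s.

11.8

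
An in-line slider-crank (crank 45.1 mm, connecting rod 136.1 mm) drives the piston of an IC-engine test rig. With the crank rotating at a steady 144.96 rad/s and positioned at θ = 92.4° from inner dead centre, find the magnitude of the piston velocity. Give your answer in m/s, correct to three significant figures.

6.44

ω = 145 rad/s
For an in-line slider-crank, x = r cosθ + √(L² − r² sin²θ), so v = −rω sinθ·[1 + r cosθ/√(L² − r² sin²θ)].
With r = 0.0451 m, L = 0.1361 m, θ = 92.4°: √(L² − r² sin²θ) = 0.12842 m.
v = −0.0451·145·0.99912·[1 + 0.0451·-0.04188/0.12842] = -6.4359 m/s.
|v| = 6.4359 m/s.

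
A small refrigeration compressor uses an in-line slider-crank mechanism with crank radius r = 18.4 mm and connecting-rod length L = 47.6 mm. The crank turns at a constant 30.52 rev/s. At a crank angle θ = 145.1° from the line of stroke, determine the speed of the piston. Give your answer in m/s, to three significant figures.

1.36

ω = 2π·30.5 = 191.8 rad/s
For an in-line slider-crank, x = r cosθ + √(L² − r² sin²θ), so v = −rω sinθ·[1 + r cosθ/√(L² − r² sin²θ)].
With r = 0.0184 m, L = 0.0476 m, θ = 145.1°: √(L² − r² sin²θ) = 0.046421 m.
v = −0.0184·191.8·0.57215·[1 + 0.0184·-0.82015/0.046421] = -1.3625 m/s.
|v| = 1.3625 m/s.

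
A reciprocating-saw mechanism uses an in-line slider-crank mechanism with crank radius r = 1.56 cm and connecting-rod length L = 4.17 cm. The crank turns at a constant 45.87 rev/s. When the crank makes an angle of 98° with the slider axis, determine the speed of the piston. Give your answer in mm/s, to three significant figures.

ω = 2π·45.9 = 288.2 rad/s
For an in-line slider-crank, x = r cosθ + √(L² − r² sin²θ), so v = −rω sinθ·[1 + r cosθ/√(L² − r² sin²θ)].
With r = 0.0156 m, L = 0.0417 m, θ = 98°: √(L² − r² sin²θ) = 0.038733 m.
v = −0.0156·288.2·0.99027·[1 + 0.0156·-0.13917/0.038733] = -4.2028 m/s.
|v| = 4.2028 m/s = 4202.8 mm/s.

4200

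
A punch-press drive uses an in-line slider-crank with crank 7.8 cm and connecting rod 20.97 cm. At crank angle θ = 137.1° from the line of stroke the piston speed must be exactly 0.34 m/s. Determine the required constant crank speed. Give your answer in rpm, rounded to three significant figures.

For an in-line slider-crank, |v_piston| = rω|sinθ|·[1 + r cosθ/√(L² − r² sin²θ)].
With r = 0.078 m, L = 0.2097 m, θ = 137.1°: the bracketed kinematic factor |dx/dθ| = 0.038141 m.
ω = v/|dx/dθ| = 0.34/0.038141 = 8.9142 rad/s.
N = 60ω/(2π) = 85.124 rpm.

85.1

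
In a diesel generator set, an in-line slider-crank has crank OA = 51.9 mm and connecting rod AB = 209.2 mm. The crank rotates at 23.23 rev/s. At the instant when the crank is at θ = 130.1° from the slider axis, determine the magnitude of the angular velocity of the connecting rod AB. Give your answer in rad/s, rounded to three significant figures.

23.8

ω = 146 rad/s (converted from 23.23 rev/s).
The rod makes angle φ with the slider axis where L sinφ = r sinθ; differentiating, L cosφ·φ̇ = r ω cosθ.
L cosφ = √(L² − r² sin²θ) = 0.2054 m.
|ω_rod| = r ω |cosθ| / √(L² − r² sin²θ) = 0.0519·146·0.64412/0.2054 = 23.756 rad/s.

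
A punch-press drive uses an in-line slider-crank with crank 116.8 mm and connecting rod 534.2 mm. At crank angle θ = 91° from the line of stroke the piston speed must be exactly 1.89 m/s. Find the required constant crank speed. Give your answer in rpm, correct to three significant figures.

For an in-line slider-crank, |v_piston| = rω|sinθ|·[1 + r cosθ/√(L² − r² sin²θ)].
With r = 0.1168 m, L = 0.5342 m, θ = 91°: the bracketed kinematic factor |dx/dθ| = 0.11633 m.
ω = v/|dx/dθ| = 1.89/0.11633 = 16.248 rad/s.
N = 60ω/(2π) = 155.15 rpm.

155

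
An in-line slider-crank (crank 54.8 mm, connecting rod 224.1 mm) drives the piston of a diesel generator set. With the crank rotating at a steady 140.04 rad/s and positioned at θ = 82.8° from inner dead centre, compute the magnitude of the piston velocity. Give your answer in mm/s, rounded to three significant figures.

ω = 140 rad/s
For an in-line slider-crank, x = r cosθ + √(L² − r² sin²θ), so v = −rω sinθ·[1 + r cosθ/√(L² − r² sin²θ)].
With r = 0.0548 m, L = 0.2241 m, θ = 82.8°: √(L² − r² sin²θ) = 0.21741 m.
v = −0.0548·140·0.99211·[1 + 0.0548·0.12533/0.21741] = -7.8542 m/s.
|v| = 7.8542 m/s = 7854.2 mm/s.

7850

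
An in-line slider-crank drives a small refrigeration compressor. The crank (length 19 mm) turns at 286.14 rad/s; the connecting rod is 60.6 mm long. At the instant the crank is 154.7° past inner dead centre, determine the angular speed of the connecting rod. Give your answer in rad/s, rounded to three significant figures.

ω = 286.1 rad/s
The rod makes angle φ with the slider axis where L sinφ = r sinθ; differentiating, L cosφ·φ̇ = r ω cosθ.
L cosφ = √(L² − r² sin²θ) = 0.060054 m.
|ω_rod| = r ω |cosθ| / √(L² − r² sin²θ) = 0.019·286.1·0.90408/0.060054 = 81.847 rad/s.

81.8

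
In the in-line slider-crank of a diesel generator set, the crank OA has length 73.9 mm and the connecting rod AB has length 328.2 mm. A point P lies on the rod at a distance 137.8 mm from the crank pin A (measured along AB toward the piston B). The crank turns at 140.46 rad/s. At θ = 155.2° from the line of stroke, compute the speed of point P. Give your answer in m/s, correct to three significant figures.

6.76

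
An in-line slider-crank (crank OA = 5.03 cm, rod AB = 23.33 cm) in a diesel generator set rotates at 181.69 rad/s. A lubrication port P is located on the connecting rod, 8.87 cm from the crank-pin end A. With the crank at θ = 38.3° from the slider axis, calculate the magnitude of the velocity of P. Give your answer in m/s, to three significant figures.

ω = 181.7 rad/s.  Crank-pin speed |V_A| = rω = 9.139 m/s, perpendicular to OA.
Rod angle: sinφ = −(r/L) sinθ ⇒ φ = -7.679°; ω_rod = −rω cosθ/√(L²−r²sin²θ) = -31.02 rad/s.
V_P = V_A + ω_rod × AP, with AP = 0.0887 m along the rod.
Components: V_Px = −rω sinθ − a·ω_rod·sinφ = -6.0318 m/s;  V_Py = rω cosθ + a·ω_rod·cosφ = +4.4453 m/s.
|V_P| = √(V_Px² + V_Py²) = 7.4929 m/s.

7.49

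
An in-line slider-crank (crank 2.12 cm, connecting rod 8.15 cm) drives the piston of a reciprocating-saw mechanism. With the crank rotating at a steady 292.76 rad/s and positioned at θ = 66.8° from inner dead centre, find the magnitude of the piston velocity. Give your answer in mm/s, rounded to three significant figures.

ω = 292.8 rad/s
For an in-line slider-crank, x = r cosθ + √(L² − r² sin²θ), so v = −rω sinθ·[1 + r cosθ/√(L² − r² sin²θ)].
With r = 0.0212 m, L = 0.0815 m, θ = 66.8°: √(L² − r² sin²θ) = 0.079136 m.
v = −0.0212·292.8·0.91914·[1 + 0.0212·0.39394/0.079136] = -6.3067 m/s.
|v| = 6.3067 m/s = 6306.7 mm/s.

6310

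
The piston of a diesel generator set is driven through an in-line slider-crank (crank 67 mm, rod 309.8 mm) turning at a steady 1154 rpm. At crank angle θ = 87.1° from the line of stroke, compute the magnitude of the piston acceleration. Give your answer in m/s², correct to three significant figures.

166

ω = 2π·1154/60 = 120.8 rad/s
x(θ) = r cosθ + √(L² − r² sin²θ); with ω constant, a = ω²·d²x/dθ².
d²x/dθ² = −r cosθ − r²(cos2θ)/√u − r⁴ sin²2θ/(4u^{3/2}),  u = L² − r² sin²θ = 0.0914985 m².
Substituting r = 0.067 m, L = 0.3098 m, θ = 87.1°: d²x/dθ² = +0.011373 m.
a = ω²·d²x/dθ² = (120.8)²·(+0.011373) = +166.09 m/s²;  |a| = 166.09 m/s².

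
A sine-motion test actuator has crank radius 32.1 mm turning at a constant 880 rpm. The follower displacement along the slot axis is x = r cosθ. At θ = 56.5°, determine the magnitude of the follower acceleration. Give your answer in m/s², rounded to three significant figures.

ω = 92.15 rad/s (from 880 rpm).
x = r cosθ ⇒ ẍ = −rω² cosθ (ω constant).
|a| = rω²|cosθ| = 0.0321·(92.15)²·|cos 56.5°| = 150.46 m/s².

150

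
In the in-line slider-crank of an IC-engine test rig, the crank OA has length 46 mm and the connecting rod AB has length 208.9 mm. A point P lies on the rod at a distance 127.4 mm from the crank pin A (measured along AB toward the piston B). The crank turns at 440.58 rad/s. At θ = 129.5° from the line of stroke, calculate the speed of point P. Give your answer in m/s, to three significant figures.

15.1

ω = 440.6 rad/s.  Crank-pin speed |V_A| = rω = 20.267 m/s, perpendicular to OA.
Rod angle: sinφ = −(r/L) sinθ ⇒ φ = -9.783°; ω_rod = −rω cosθ/√(L²−r²sin²θ) = +62.62 rad/s.
V_P = V_A + ω_rod × AP, with AP = 0.1274 m along the rod.
Components: V_Px = −rω sinθ − a·ω_rod·sinφ = -14.283 m/s;  V_Py = rω cosθ + a·ω_rod·cosφ = -5.0294 m/s.
|V_P| = √(V_Px² + V_Py²) = 15.142 m/s.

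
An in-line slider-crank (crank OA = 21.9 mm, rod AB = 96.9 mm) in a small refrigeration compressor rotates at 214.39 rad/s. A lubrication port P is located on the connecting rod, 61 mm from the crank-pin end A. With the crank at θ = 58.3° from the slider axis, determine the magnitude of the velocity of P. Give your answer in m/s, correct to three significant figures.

4.40

ω = 214.4 rad/s.  Crank-pin speed |V_A| = rω = 4.6951 m/s, perpendicular to OA.
Rod angle: sinφ = −(r/L) sinθ ⇒ φ = -11.086°; ω_rod = −rω cosθ/√(L²−r²sin²θ) = -25.945 rad/s.
V_P = V_A + ω_rod × AP, with AP = 0.061 m along the rod.
Components: V_Px = −rω sinθ − a·ω_rod·sinφ = -4.299 m/s;  V_Py = rω cosθ + a·ω_rod·cosφ = +0.91405 m/s.
|V_P| = √(V_Px² + V_Py²) = 4.3951 m/s.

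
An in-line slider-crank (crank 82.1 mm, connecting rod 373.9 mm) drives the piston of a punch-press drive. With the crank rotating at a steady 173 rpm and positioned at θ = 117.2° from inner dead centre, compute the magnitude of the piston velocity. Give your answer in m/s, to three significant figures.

ω = 2π·173/60 = 18.12 rad/s
For an in-line slider-crank, x = r cosθ + √(L² − r² sin²θ), so v = −rω sinθ·[1 + r cosθ/√(L² − r² sin²θ)].
With r = 0.0821 m, L = 0.3739 m, θ = 117.2°: √(L² − r² sin²θ) = 0.3667 m.
v = −0.0821·18.12·0.88942·[1 + 0.0821·-0.45710/0.3667] = -1.1875 m/s.
|v| = 1.1875 m/s.

1.19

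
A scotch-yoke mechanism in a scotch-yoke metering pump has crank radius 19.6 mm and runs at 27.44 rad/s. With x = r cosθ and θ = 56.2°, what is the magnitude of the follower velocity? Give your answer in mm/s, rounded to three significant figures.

ω = 27.44 rad/s
x = r cosθ ⇒ ẋ = −rω sinθ.
|v| = rω|sinθ| = 0.0196·27.44·|sin 56.2°| = 0.44692 m/s = 446.92 mm/s.

447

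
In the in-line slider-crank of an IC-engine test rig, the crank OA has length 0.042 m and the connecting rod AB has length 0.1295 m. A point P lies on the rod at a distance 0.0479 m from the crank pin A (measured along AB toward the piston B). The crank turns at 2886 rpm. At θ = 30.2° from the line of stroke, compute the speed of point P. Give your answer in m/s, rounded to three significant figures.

ω = 302.2 rad/s.  Crank-pin speed |V_A| = rω = 12.693 m/s, perpendicular to OA.
Rod angle: sinφ = −(r/L) sinθ ⇒ φ = -9.389°; ω_rod = −rω cosθ/√(L²−r²sin²θ) = -85.865 rad/s.
V_P = V_A + ω_rod × AP, with AP = 0.0479 m along the rod.
Components: V_Px = −rω sinθ − a·ω_rod·sinφ = -7.056 m/s;  V_Py = rω cosθ + a·ω_rod·cosφ = +6.9127 m/s.
|V_P| = √(V_Px² + V_Py²) = 9.8778 m/s.

9.88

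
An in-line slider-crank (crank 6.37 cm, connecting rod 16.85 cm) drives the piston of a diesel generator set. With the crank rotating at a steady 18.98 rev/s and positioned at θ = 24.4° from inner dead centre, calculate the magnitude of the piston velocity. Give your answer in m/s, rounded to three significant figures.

ω = 2π·19 = 119.3 rad/s
For an in-line slider-crank, x = r cosθ + √(L² − r² sin²θ), so v = −rω sinθ·[1 + r cosθ/√(L² − r² sin²θ)].
With r = 0.0637 m, L = 0.1685 m, θ = 24.4°: √(L² − r² sin²θ) = 0.16643 m.
v = −0.0637·119.3·0.41310·[1 + 0.0637·0.91068/0.16643] = -4.232 m/s.
|v| = 4.232 m/s.

4.23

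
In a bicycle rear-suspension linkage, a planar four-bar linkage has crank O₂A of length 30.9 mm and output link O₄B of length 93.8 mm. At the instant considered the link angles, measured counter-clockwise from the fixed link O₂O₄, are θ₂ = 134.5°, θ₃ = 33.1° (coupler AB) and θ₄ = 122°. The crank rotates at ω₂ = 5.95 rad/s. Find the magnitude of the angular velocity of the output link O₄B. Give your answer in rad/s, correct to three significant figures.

ω₂ = 5.95 rad/s
Differentiating the loop-closure r₂e^{iθ₂}+r₃e^{iθ₃}=r₁+r₄e^{iθ₄} gives r₂ω₂e^{iθ₂}+r₃ω₃e^{iθ₃}=r₄ω₄e^{iθ₄}.
Eliminating the other unknown: ω₄ = r₂ω₂ sin(θ₂−θ₃) / [r₄ sin(θ₄−θ₃)].
Numerator sine = +0.98027; denominator sine = +0.99982.
Result = 0.0309·5.95·(+0.98027) / (0.0938·(+0.99982)) = +1.9218 rad/s; magnitude 1.9218 rad/s.

1.92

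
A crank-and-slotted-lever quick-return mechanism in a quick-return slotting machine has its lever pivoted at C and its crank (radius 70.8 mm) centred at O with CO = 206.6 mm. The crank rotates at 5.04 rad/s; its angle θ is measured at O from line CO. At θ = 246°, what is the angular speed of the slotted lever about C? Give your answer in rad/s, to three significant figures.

0.132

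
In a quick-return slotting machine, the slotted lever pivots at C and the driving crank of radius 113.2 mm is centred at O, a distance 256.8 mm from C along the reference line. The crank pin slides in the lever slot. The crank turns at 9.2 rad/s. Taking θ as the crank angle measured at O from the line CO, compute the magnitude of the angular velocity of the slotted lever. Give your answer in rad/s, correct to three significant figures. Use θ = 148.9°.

ω = 9.2 rad/s
Crank pin A relative to C: A = (d + r cosθ, r sinθ); lever angle φ = atan2(r sinθ, d + r cosθ).
Differentiating tanφ: φ̇ = rω(d cosθ + r)/(d² + r² + 2dr cosθ).
d² + r² + 2dr cosθ = |CA|² = 0.0289775 m²;  d cosθ + r = -0.10669 m.
|ω_lever| = |0.1132·9.2·-0.10669| / 0.0289775 = 3.8344 rad/s.

3.83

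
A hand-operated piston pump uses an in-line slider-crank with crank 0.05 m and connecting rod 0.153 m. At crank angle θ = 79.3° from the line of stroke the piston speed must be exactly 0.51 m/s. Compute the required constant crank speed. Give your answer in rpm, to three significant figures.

For an in-line slider-crank, |v_piston| = rω|sinθ|·[1 + r cosθ/√(L² − r² sin²θ)].
With r = 0.05 m, L = 0.153 m, θ = 79.3°: the bracketed kinematic factor |dx/dθ| = 0.052278 m.
ω = v/|dx/dθ| = 0.51/0.052278 = 9.7555 rad/s.
N = 60ω/(2π) = 93.158 rpm.

93.2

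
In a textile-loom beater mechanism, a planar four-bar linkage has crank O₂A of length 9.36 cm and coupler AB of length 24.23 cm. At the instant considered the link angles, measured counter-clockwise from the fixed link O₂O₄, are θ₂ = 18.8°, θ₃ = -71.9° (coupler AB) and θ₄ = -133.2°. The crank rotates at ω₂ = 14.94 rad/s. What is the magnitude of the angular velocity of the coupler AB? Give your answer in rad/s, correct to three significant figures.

3.09

ω₂ = 14.94 rad/s
Differentiating the loop-closure r₂e^{iθ₂}+r₃e^{iθ₃}=r₁+r₄e^{iθ₄} gives r₂ω₂e^{iθ₂}+r₃ω₃e^{iθ₃}=r₄ω₄e^{iθ₄}.
Eliminating the other unknown: ω₃ = r₂ω₂ sin(θ₄−θ₂) / [r₃ sin(θ₃−θ₄)].
Numerator sine = -0.46947; denominator sine = +0.87715.
Result = 0.0936·14.94·(-0.46947) / (0.2423·(+0.87715)) = -3.0889 rad/s; magnitude 3.0889 rad/s.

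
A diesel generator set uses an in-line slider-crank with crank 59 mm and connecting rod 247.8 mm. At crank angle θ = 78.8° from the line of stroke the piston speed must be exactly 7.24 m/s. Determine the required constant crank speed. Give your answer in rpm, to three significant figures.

1140

For an in-line slider-crank, |v_piston| = rω|sinθ|·[1 + r cosθ/√(L² − r² sin²θ)].
With r = 0.059 m, L = 0.2478 m, θ = 78.8°: the bracketed kinematic factor |dx/dθ| = 0.060629 m.
ω = v/|dx/dθ| = 7.24/0.060629 = 119.41 rad/s.
N = 60ω/(2π) = 1140.3 rpm.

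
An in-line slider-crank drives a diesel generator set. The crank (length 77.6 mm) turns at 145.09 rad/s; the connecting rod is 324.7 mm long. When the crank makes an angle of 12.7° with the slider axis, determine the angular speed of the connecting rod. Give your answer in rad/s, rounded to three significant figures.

ω = 145.1 rad/s
The rod makes angle φ with the slider axis where L sinφ = r sinθ; differentiating, L cosφ·φ̇ = r ω cosθ.
L cosφ = √(L² − r² sin²θ) = 0.32425 m.
|ω_rod| = r ω |cosθ| / √(L² − r² sin²θ) = 0.0776·145.1·0.97553/0.32425 = 33.873 rad/s.

33.9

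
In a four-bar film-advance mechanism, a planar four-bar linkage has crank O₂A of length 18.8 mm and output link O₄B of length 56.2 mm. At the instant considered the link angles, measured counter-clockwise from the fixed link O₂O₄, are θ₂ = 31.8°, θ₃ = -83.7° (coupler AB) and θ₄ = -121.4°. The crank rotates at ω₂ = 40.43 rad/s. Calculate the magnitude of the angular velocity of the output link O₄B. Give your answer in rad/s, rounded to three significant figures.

ω₂ = 40.43 rad/s
Differentiating the loop-closure r₂e^{iθ₂}+r₃e^{iθ₃}=r₁+r₄e^{iθ₄} gives r₂ω₂e^{iθ₂}+r₃ω₃e^{iθ₃}=r₄ω₄e^{iθ₄}.
Eliminating the other unknown: ω₄ = r₂ω₂ sin(θ₂−θ₃) / [r₄ sin(θ₄−θ₃)].
Numerator sine = +0.90259; denominator sine = -0.61153.
Result = 0.0188·40.43·(+0.90259) / (0.0562·(-0.61153)) = -19.962 rad/s; magnitude 19.962 rad/s.

20.0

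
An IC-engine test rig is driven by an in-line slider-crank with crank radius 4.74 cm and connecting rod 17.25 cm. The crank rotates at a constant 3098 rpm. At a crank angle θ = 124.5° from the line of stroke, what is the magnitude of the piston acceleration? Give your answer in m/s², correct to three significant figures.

3310

ω = 2π·3098/60 = 324.4 rad/s
x(θ) = r cosθ + √(L² − r² sin²θ); with ω constant, a = ω²·d²x/dθ².
d²x/dθ² = −r cosθ − r²(cos2θ)/√u − r⁴ sin²2θ/(4u^{3/2}),  u = L² − r² sin²θ = 0.0282303 m².
Substituting r = 0.0474 m, L = 0.1725 m, θ = 124.5°: d²x/dθ² = +0.031408 m.
a = ω²·d²x/dθ² = (324.4)²·(+0.031408) = +3305.7 m/s²;  |a| = 3305.7 m/s².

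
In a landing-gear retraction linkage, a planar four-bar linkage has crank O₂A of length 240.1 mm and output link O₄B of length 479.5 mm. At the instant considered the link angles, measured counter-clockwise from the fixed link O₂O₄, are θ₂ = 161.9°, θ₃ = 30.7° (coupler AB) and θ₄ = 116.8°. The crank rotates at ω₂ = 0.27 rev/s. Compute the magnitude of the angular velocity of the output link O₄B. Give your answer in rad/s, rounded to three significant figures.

ω₂ = 1.696 rad/s (from 0.27 rev/s).
Differentiating the loop-closure r₂e^{iθ₂}+r₃e^{iθ₃}=r₁+r₄e^{iθ₄} gives r₂ω₂e^{iθ₂}+r₃ω₃e^{iθ₃}=r₄ω₄e^{iθ₄}.
Eliminating the other unknown: ω₄ = r₂ω₂ sin(θ₂−θ₃) / [r₄ sin(θ₄−θ₃)].
Numerator sine = +0.75241; denominator sine = +0.99768.
Result = 0.2401·1.696·(+0.75241) / (0.4795·(+0.99768)) = +0.64064 rad/s; magnitude 0.64064 rad/s.

0.641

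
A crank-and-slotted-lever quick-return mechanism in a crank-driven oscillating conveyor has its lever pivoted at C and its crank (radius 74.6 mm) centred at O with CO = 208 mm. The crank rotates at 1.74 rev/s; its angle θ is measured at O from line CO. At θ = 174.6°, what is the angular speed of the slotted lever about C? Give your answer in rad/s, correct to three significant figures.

ω = 10.93 rad/s (from 1.74 rev/s).
Crank pin A relative to C: A = (d + r cosθ, r sinθ); lever angle φ = atan2(r sinθ, d + r cosθ).
Differentiating tanφ: φ̇ = rω(d cosθ + r)/(d² + r² + 2dr cosθ).
d² + r² + 2dr cosθ = |CA|² = 0.0179333 m²;  d cosθ + r = -0.13248 m.
|ω_lever| = |0.0746·10.93·-0.13248| / 0.0179333 = 6.0249 rad/s.

6.02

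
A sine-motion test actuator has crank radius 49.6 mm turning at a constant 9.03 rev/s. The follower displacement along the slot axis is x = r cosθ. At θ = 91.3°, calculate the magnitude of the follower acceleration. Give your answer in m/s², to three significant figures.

3.62

ω = 56.74 rad/s (from 9.03 rev/s).
x = r cosθ ⇒ ẍ = −rω² cosθ (ω constant).
|a| = rω²|cosθ| = 0.0496·(56.74)²·|cos 91.3°| = 3.6224 m/s².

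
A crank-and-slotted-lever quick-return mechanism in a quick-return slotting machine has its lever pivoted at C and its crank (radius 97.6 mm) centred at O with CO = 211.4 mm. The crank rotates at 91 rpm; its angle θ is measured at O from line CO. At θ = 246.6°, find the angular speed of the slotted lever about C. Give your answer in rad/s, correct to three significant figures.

0.335

ω = 9.529 rad/s (from 91 rpm).
Crank pin A relative to C: A = (d + r cosθ, r sinθ); lever angle φ = atan2(r sinθ, d + r cosθ).
Differentiating tanφ: φ̇ = rω(d cosθ + r)/(d² + r² + 2dr cosθ).
d² + r² + 2dr cosθ = |CA|² = 0.0378273 m²;  d cosθ + r = +0.013643 m.
|ω_lever| = |0.0976·9.529·+0.013643| / 0.0378273 = 0.33545 rad/s.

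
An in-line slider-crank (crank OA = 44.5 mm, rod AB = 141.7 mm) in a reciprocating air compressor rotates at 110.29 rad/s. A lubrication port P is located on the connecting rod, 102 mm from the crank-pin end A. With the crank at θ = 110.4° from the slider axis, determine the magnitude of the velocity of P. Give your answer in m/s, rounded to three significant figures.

4.25

ω = 110.3 rad/s.  Crank-pin speed |V_A| = rω = 4.9079 m/s, perpendicular to OA.
Rod angle: sinφ = −(r/L) sinθ ⇒ φ = -17.118°; ω_rod = −rω cosθ/√(L²−r²sin²θ) = +12.633 rad/s.
V_P = V_A + ω_rod × AP, with AP = 0.102 m along the rod.
Components: V_Px = −rω sinθ − a·ω_rod·sinφ = -4.2208 m/s;  V_Py = rω cosθ + a·ω_rod·cosφ = -0.4793 m/s.
|V_P| = √(V_Px² + V_Py²) = 4.2479 m/s.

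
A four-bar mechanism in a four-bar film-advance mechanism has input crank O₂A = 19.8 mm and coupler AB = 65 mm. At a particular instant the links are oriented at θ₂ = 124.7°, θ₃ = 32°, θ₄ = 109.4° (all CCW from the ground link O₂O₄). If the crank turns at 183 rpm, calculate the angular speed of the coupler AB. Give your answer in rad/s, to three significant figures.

ω₂ = 19.16 rad/s (from 183 rpm).
Differentiating the loop-closure r₂e^{iθ₂}+r₃e^{iθ₃}=r₁+r₄e^{iθ₄} gives r₂ω₂e^{iθ₂}+r₃ω₃e^{iθ₃}=r₄ω₄e^{iθ₄}.
Eliminating the other unknown: ω₃ = r₂ω₂ sin(θ₄−θ₂) / [r₃ sin(θ₃−θ₄)].
Numerator sine = -0.26387; denominator sine = -0.97592.
Result = 0.0198·19.16·(-0.26387) / (0.065·(-0.97592)) = +1.5784 rad/s; magnitude 1.5784 rad/s.

1.58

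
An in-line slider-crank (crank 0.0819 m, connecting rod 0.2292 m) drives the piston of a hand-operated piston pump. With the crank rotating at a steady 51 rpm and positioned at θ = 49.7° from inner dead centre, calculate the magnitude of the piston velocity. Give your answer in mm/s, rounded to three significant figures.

414

ω = 2π·51/60 = 5.341 rad/s
For an in-line slider-crank, x = r cosθ + √(L² − r² sin²θ), so v = −rω sinθ·[1 + r cosθ/√(L² − r² sin²θ)].
With r = 0.0819 m, L = 0.2292 m, θ = 49.7°: √(L² − r² sin²θ) = 0.22052 m.
v = −0.0819·5.341·0.76267·[1 + 0.0819·0.64679/0.22052] = -0.41373 m/s.
|v| = 0.41373 m/s = 413.73 mm/s.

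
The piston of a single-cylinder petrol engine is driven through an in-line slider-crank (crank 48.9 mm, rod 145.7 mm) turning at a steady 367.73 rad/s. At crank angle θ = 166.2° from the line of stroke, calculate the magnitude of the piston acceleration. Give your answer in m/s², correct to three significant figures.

4440

ω = 367.7 rad/s
x(θ) = r cosθ + √(L² − r² sin²θ); with ω constant, a = ω²·d²x/dθ².
d²x/dθ² = −r cosθ − r²(cos2θ)/√u − r⁴ sin²2θ/(4u^{3/2}),  u = L² − r² sin²θ = 0.0210924 m².
Substituting r = 0.0489 m, L = 0.1457 m, θ = 166.2°: d²x/dθ² = +0.032797 m.
a = ω²·d²x/dθ² = (367.7)²·(+0.032797) = +4435 m/s²;  |a| = 4435 m/s².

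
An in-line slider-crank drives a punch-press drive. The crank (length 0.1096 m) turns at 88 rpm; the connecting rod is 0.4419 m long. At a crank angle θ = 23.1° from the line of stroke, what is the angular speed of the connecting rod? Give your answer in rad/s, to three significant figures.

2.11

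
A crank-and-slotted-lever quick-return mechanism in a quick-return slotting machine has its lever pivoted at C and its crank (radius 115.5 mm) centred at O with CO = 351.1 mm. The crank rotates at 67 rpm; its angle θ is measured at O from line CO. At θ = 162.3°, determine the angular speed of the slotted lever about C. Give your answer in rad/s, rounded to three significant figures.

2.99

ω = 7.016 rad/s (from 67 rpm).
Crank pin A relative to C: A = (d + r cosθ, r sinθ); lever angle φ = atan2(r sinθ, d + r cosθ).
Differentiating tanφ: φ̇ = rω(d cosθ + r)/(d² + r² + 2dr cosθ).
d² + r² + 2dr cosθ = |CA|² = 0.0593467 m²;  d cosθ + r = -0.21898 m.
|ω_lever| = |0.1155·7.016·-0.21898| / 0.0593467 = 2.9901 rad/s.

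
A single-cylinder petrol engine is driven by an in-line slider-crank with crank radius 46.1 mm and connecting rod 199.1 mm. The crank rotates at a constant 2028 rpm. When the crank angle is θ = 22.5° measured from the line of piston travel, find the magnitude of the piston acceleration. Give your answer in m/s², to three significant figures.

2270

ω = 2π·2028/60 = 212.4 rad/s
x(θ) = r cosθ + √(L² − r² sin²θ); with ω constant, a = ω²·d²x/dθ².
d²x/dθ² = −r cosθ − r²(cos2θ)/√u − r⁴ sin²2θ/(4u^{3/2}),  u = L² − r² sin²θ = 0.0393296 m².
Substituting r = 0.0461 m, L = 0.1991 m, θ = 22.5°: d²x/dθ² = -0.050241 m.
a = ω²·d²x/dθ² = (212.4)²·(-0.050241) = -2265.9 m/s²;  |a| = 2265.9 m/s².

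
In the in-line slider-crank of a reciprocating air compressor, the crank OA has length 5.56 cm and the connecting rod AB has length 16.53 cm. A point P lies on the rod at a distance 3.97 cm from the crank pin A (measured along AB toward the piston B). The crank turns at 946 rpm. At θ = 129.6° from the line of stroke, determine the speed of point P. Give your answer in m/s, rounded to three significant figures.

ω = 99.06 rad/s.  Crank-pin speed |V_A| = rω = 5.508 m/s, perpendicular to OA.
Rod angle: sinφ = −(r/L) sinθ ⇒ φ = -15.021°; ω_rod = −rω cosθ/√(L²−r²sin²θ) = +21.991 rad/s.
V_P = V_A + ω_rod × AP, with AP = 0.0397 m along the rod.
Components: V_Px = −rω sinθ − a·ω_rod·sinφ = -4.0177 m/s;  V_Py = rω cosθ + a·ω_rod·cosφ = -2.6677 m/s.
|V_P| = √(V_Px² + V_Py²) = 4.8227 m/s.

4.82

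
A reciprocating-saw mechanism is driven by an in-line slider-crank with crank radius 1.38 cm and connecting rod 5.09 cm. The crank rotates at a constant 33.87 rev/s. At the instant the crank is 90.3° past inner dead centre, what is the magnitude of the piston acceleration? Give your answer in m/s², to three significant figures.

179

ω = 2π·33.9 = 212.8 rad/s
x(θ) = r cosθ + √(L² − r² sin²θ); with ω constant, a = ω²·d²x/dθ².
d²x/dθ² = −r cosθ − r²(cos2θ)/√u − r⁴ sin²2θ/(4u^{3/2}),  u = L² − r² sin²θ = 0.00240038 m².
Substituting r = 0.0138 m, L = 0.0509 m, θ = 90.3°: d²x/dθ² = +0.0039591 m.
a = ω²·d²x/dθ² = (212.8)²·(+0.0039591) = +179.3 m/s²;  |a| = 179.3 m/s².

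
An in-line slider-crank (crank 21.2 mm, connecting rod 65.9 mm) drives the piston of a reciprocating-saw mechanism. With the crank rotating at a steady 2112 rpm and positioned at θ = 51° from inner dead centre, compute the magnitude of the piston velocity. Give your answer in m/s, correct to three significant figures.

4.41

ω = 2π·2112/60 = 221.2 rad/s
For an in-line slider-crank, x = r cosθ + √(L² − r² sin²θ), so v = −rω sinθ·[1 + r cosθ/√(L² − r² sin²θ)].
With r = 0.0212 m, L = 0.0659 m, θ = 51°: √(L² − r² sin²θ) = 0.063807 m.
v = −0.0212·221.2·0.77715·[1 + 0.0212·0.62932/0.063807] = -4.4058 m/s.
|v| = 4.4058 m/s.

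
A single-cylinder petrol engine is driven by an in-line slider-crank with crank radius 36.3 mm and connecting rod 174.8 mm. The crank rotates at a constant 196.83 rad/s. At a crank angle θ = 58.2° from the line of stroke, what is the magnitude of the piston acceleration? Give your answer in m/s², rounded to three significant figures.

ω = 196.8 rad/s
x(θ) = r cosθ + √(L² − r² sin²θ); with ω constant, a = ω²·d²x/dθ².
d²x/dθ² = −r cosθ − r²(cos2θ)/√u − r⁴ sin²2θ/(4u^{3/2}),  u = L² − r² sin²θ = 0.0296032 m².
Substituting r = 0.0363 m, L = 0.1748 m, θ = 58.2°: d²x/dθ² = -0.015792 m.
a = ω²·d²x/dθ² = (196.8)²·(-0.015792) = -611.8 m/s²;  |a| = 611.8 m/s².

612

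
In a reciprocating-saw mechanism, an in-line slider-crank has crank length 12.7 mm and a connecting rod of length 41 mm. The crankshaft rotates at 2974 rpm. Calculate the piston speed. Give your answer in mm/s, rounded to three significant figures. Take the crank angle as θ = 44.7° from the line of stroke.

ω = 2π·2974/60 = 311.4 rad/s
For an in-line slider-crank, x = r cosθ + √(L² − r² sin²θ), so v = −rω sinθ·[1 + r cosθ/√(L² − r² sin²θ)].
With r = 0.0127 m, L = 0.041 m, θ = 44.7°: √(L² − r² sin²θ) = 0.040015 m.
v = −0.0127·311.4·0.70339·[1 + 0.0127·0.71080/0.040015] = -3.4097 m/s.
|v| = 3.4097 m/s = 3409.7 mm/s.

3410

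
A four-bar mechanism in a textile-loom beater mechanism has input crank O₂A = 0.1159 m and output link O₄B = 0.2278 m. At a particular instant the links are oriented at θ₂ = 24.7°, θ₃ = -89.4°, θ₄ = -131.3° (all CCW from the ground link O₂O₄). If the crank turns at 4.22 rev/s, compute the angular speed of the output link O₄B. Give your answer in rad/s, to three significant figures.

18.4

ω₂ = 26.52 rad/s (from 4.22 rev/s).
Differentiating the loop-closure r₂e^{iθ₂}+r₃e^{iθ₃}=r₁+r₄e^{iθ₄} gives r₂ω₂e^{iθ₂}+r₃ω₃e^{iθ₃}=r₄ω₄e^{iθ₄}.
Eliminating the other unknown: ω₄ = r₂ω₂ sin(θ₂−θ₃) / [r₄ sin(θ₄−θ₃)].
Numerator sine = +0.91283; denominator sine = -0.66783.
Result = 0.1159·26.52·(+0.91283) / (0.2278·(-0.66783)) = -18.439 rad/s; magnitude 18.439 rad/s.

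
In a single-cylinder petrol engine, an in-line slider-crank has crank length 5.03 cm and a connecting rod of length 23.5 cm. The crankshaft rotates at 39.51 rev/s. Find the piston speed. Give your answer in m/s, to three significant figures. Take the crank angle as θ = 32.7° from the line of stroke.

ω = 2π·39.5 = 248.2 rad/s
For an in-line slider-crank, x = r cosθ + √(L² − r² sin²θ), so v = −rω sinθ·[1 + r cosθ/√(L² − r² sin²θ)].
With r = 0.0503 m, L = 0.235 m, θ = 32.7°: √(L² − r² sin²θ) = 0.23342 m.
v = −0.0503·248.2·0.54024·[1 + 0.0503·0.84151/0.23342] = -7.9692 m/s.
|v| = 7.9692 m/s.

7.97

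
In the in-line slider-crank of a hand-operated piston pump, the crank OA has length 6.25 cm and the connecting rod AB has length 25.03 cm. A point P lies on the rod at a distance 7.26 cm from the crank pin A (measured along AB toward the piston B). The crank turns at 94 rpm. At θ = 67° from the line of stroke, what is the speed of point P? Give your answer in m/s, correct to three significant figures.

0.607

ω = 9.844 rad/s.  Crank-pin speed |V_A| = rω = 0.61523 m/s, perpendicular to OA.
Rod angle: sinφ = −(r/L) sinθ ⇒ φ = -13.288°; ω_rod = −rω cosθ/√(L²−r²sin²θ) = -0.98682 rad/s.
V_P = V_A + ω_rod × AP, with AP = 0.0726 m along the rod.
Components: V_Px = −rω sinθ − a·ω_rod·sinφ = -0.58279 m/s;  V_Py = rω cosθ + a·ω_rod·cosφ = +0.17066 m/s.
|V_P| = √(V_Px² + V_Py²) = 0.60726 m/s.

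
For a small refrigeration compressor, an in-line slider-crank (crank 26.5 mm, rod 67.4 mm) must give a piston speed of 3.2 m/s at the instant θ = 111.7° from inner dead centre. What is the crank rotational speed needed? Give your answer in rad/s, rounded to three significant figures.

154

For an in-line slider-crank, |v_piston| = rω|sinθ|·[1 + r cosθ/√(L² − r² sin²θ)].
With r = 0.0265 m, L = 0.0674 m, θ = 111.7°: the bracketed kinematic factor |dx/dθ| = 0.020777 m.
ω = v/|dx/dθ| = 3.2/0.020777 = 154.02 rad/s.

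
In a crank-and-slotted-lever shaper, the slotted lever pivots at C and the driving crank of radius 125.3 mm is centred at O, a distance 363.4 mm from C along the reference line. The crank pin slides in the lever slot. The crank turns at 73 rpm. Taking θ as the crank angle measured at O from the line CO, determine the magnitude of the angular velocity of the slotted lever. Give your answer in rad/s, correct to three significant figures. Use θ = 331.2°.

1.87

ω = 7.645 rad/s (from 73 rpm).
Crank pin A relative to C: A = (d + r cosθ, r sinθ); lever angle φ = atan2(r sinθ, d + r cosθ).
Differentiating tanφ: φ̇ = rω(d cosθ + r)/(d² + r² + 2dr cosθ).
d² + r² + 2dr cosθ = |CA|² = 0.227563 m²;  d cosθ + r = +0.44375 m.
|ω_lever| = |0.1253·7.645·+0.44375| / 0.227563 = 1.8678 rad/s.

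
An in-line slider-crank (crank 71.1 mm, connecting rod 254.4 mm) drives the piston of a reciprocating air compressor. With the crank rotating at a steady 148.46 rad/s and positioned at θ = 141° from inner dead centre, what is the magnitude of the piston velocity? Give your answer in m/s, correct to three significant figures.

5.18

ω = 148.5 rad/s
For an in-line slider-crank, x = r cosθ + √(L² − r² sin²θ), so v = −rω sinθ·[1 + r cosθ/√(L² − r² sin²θ)].
With r = 0.0711 m, L = 0.2544 m, θ = 141°: √(L² − r² sin²θ) = 0.25043 m.
v = −0.0711·148.5·0.62932·[1 + 0.0711·-0.77715/0.25043] = -5.1771 m/s.
|v| = 5.1771 m/s.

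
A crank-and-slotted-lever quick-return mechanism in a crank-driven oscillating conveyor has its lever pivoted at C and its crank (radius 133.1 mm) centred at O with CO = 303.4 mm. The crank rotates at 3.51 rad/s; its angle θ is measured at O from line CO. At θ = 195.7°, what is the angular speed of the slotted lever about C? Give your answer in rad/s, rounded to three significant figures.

2.32

ω = 3.51 rad/s
Crank pin A relative to C: A = (d + r cosθ, r sinθ); lever angle φ = atan2(r sinθ, d + r cosθ).
Differentiating tanφ: φ̇ = rω(d cosθ + r)/(d² + r² + 2dr cosθ).
d² + r² + 2dr cosθ = |CA|² = 0.0320153 m²;  d cosθ + r = -0.15898 m.
|ω_lever| = |0.1331·3.51·-0.15898| / 0.0320153 = 2.3199 rad/s.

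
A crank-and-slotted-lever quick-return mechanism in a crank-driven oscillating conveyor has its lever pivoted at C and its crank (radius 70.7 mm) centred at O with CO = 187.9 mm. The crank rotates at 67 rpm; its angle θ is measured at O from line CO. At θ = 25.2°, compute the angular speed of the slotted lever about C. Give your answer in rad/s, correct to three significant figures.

ω = 7.016 rad/s (from 67 rpm).
Crank pin A relative to C: A = (d + r cosθ, r sinθ); lever angle φ = atan2(r sinθ, d + r cosθ).
Differentiating tanφ: φ̇ = rω(d cosθ + r)/(d² + r² + 2dr cosθ).
d² + r² + 2dr cosθ = |CA|² = 0.0643453 m²;  d cosθ + r = +0.24072 m.
|ω_lever| = |0.0707·7.016·+0.24072| / 0.0643453 = 1.8557 rad/s.

1.86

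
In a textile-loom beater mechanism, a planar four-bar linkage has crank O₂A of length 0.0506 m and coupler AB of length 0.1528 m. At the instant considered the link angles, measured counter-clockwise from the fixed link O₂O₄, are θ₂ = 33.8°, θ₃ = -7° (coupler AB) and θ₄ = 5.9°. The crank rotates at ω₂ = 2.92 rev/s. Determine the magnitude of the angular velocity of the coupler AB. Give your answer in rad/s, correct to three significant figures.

12.7

ω₂ = 18.35 rad/s (from 2.92 rev/s).
Differentiating the loop-closure r₂e^{iθ₂}+r₃e^{iθ₃}=r₁+r₄e^{iθ₄} gives r₂ω₂e^{iθ₂}+r₃ω₃e^{iθ₃}=r₄ω₄e^{iθ₄}.
Eliminating the other unknown: ω₃ = r₂ω₂ sin(θ₄−θ₂) / [r₃ sin(θ₃−θ₄)].
Numerator sine = -0.46793; denominator sine = -0.22325.
Result = 0.0506·18.35·(-0.46793) / (0.1528·(-0.22325)) = +12.734 rad/s; magnitude 12.734 rad/s.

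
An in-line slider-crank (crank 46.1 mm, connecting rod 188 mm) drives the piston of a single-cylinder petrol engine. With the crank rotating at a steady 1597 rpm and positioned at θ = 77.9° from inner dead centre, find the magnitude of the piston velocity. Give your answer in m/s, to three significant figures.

7.94

ω = 2π·1597/60 = 167.2 rad/s
For an in-line slider-crank, x = r cosθ + √(L² − r² sin²θ), so v = −rω sinθ·[1 + r cosθ/√(L² − r² sin²θ)].
With r = 0.0461 m, L = 0.188 m, θ = 77.9°: √(L² − r² sin²θ) = 0.18252 m.
v = −0.0461·167.2·0.97778·[1 + 0.0461·0.20962/0.18252] = -7.9375 m/s.
|v| = 7.9375 m/s.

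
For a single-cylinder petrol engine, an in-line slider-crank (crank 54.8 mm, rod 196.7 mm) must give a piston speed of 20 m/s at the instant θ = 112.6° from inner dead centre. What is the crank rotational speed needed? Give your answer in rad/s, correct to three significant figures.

445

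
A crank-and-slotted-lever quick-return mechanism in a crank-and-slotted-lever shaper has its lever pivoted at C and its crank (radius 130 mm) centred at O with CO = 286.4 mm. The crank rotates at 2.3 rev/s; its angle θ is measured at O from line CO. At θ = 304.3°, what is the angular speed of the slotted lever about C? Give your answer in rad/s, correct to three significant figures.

3.89

ω = 14.45 rad/s (from 2.3 rev/s).
Crank pin A relative to C: A = (d + r cosθ, r sinθ); lever angle φ = atan2(r sinθ, d + r cosθ).
Differentiating tanφ: φ̇ = rω(d cosθ + r)/(d² + r² + 2dr cosθ).
d² + r² + 2dr cosθ = |CA|² = 0.140887 m²;  d cosθ + r = +0.29139 m.
|ω_lever| = |0.13·14.45·+0.29139| / 0.140887 = 3.8856 rad/s.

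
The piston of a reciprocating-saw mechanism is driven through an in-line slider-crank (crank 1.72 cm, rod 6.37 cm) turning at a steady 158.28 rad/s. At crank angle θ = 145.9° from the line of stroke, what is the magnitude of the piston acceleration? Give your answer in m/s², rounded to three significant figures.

ω = 158.3 rad/s
x(θ) = r cosθ + √(L² − r² sin²θ); with ω constant, a = ω²·d²x/dθ².
d²x/dθ² = −r cosθ − r²(cos2θ)/√u − r⁴ sin²2θ/(4u^{3/2}),  u = L² − r² sin²θ = 0.0039647 m².
Substituting r = 0.0172 m, L = 0.0637 m, θ = 145.9°: d²x/dθ² = +0.012422 m.
a = ω²·d²x/dθ² = (158.3)²·(+0.012422) = +311.21 m/s²;  |a| = 311.21 m/s².

311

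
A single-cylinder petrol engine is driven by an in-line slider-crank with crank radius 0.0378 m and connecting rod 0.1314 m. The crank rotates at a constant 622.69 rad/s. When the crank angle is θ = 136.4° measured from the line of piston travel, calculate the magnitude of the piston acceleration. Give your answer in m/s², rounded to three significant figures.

10300

ω = 622.7 rad/s
x(θ) = r cosθ + √(L² − r² sin²θ); with ω constant, a = ω²·d²x/dθ².
d²x/dθ² = −r cosθ − r²(cos2θ)/√u − r⁴ sin²2θ/(4u^{3/2}),  u = L² − r² sin²θ = 0.0165864 m².
Substituting r = 0.0378 m, L = 0.1314 m, θ = 136.4°: d²x/dθ² = +0.026593 m.
a = ω²·d²x/dθ² = (622.7)²·(+0.026593) = +10311 m/s²;  |a| = 10311 m/s².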